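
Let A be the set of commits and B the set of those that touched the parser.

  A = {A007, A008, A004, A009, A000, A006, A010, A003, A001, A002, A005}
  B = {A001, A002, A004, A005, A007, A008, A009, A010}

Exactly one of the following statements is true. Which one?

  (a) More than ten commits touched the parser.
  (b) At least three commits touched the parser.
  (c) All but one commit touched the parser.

|A| = 11, |A ∩ B| = 8, |A ∖ B| = 3.
(a) requires |A ∩ B| > 10: false.
(b) requires |A ∩ B| ≥ 3: true.
(c) requires |A ∖ B| = 1: false.

(b)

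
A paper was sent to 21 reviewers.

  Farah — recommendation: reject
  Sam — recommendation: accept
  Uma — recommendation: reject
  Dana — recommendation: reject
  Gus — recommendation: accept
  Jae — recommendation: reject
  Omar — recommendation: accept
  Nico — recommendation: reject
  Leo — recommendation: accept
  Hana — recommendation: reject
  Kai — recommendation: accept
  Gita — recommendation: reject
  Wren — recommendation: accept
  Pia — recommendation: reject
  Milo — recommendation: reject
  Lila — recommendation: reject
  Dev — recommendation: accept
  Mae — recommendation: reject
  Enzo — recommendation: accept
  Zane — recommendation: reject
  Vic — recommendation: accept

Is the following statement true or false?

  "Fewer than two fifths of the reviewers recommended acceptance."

The determiner here denotes the relation: |A ∩ B| / |A| < 2/5.
|A| = 21, |A ∩ B| = 9, |A ∖ B| = 12.
|A ∩ B|/|A| = 9/21, so the statement is false.

False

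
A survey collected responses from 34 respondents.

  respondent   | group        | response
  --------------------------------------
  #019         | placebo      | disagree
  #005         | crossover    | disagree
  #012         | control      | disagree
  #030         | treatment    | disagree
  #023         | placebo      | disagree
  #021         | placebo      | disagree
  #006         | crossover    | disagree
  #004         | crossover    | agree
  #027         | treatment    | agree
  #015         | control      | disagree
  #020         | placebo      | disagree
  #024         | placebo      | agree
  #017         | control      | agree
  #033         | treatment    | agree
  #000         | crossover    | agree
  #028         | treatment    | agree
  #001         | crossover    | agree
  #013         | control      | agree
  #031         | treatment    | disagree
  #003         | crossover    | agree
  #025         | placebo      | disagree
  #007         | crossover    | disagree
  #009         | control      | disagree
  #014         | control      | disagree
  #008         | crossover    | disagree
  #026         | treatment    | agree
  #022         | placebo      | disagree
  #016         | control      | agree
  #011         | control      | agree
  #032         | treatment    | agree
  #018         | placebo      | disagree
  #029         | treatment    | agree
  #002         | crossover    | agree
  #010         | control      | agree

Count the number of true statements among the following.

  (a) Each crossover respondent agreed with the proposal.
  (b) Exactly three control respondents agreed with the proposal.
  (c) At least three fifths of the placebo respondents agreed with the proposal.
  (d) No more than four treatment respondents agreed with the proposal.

0

(a) crossover: |A| = 9, |A ∩ B| = 5; needs A ⊆ B, i.e. every element of A is in B (|A ∖ B| = 0) — false.
(b) control: |A| = 9, |A ∩ B| = 5; needs |A ∩ B| = 3 — false.
(c) placebo: |A| = 8, |A ∩ B| = 1; needs |A ∩ B| / |A| ≥ 3/5 — false.
(d) treatment: |A| = 8, |A ∩ B| = 6; needs |A ∩ B| ≤ 4 — false.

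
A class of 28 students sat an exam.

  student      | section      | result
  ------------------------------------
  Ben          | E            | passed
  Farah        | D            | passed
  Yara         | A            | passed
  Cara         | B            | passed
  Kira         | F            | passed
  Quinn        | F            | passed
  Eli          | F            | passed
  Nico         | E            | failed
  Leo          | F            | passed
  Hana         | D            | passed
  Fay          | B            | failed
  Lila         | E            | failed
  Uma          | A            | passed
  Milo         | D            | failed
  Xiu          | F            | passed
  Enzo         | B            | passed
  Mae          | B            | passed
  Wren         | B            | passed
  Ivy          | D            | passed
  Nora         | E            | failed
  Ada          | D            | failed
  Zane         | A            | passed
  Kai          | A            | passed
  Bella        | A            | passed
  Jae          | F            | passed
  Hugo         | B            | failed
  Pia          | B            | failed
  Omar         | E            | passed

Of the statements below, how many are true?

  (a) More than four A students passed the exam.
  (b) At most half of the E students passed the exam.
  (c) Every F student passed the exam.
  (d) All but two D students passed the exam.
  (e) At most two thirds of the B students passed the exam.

5

(a) A: |A| = 5, |A ∩ B| = 5; needs |A ∩ B| > 4 — true.
(b) E: |A| = 5, |A ∩ B| = 2; needs |A ∩ B| ≤ |A ∖ B| — true.
(c) F: |A| = 6, |A ∩ B| = 6; needs A ⊆ B, i.e. every element of A is in B (|A ∖ B| = 0) — true.
(d) D: |A| = 5, |A ∩ B| = 3; needs |A ∖ B| = 2 — true.
(e) B: |A| = 7, |A ∩ B| = 4; needs |A ∩ B| / |A| ≤ 2/3 — true.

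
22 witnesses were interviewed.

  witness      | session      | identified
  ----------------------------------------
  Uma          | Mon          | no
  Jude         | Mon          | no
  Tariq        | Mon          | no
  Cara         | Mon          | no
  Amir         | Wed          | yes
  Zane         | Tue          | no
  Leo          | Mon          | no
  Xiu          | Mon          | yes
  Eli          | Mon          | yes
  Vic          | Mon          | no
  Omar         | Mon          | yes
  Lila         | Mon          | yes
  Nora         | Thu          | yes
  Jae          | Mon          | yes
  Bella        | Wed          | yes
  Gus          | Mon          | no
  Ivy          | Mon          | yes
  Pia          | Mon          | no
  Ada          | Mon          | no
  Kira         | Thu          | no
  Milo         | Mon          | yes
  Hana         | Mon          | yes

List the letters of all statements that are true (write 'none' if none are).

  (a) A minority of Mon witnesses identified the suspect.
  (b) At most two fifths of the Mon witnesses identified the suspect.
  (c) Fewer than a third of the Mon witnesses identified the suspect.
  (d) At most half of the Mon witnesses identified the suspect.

|A| = 17, |A ∩ B| = 8, |A ∖ B| = 9.
(a) |A ∩ B| < |A ∖ B|: holds.
(b) |A ∩ B| / |A| ≤ 2/5: fails.
(c) |A ∩ B| / |A| < 1/3: fails.
(d) |A ∩ B| ≤ |A ∖ B|: holds.

(a), (d)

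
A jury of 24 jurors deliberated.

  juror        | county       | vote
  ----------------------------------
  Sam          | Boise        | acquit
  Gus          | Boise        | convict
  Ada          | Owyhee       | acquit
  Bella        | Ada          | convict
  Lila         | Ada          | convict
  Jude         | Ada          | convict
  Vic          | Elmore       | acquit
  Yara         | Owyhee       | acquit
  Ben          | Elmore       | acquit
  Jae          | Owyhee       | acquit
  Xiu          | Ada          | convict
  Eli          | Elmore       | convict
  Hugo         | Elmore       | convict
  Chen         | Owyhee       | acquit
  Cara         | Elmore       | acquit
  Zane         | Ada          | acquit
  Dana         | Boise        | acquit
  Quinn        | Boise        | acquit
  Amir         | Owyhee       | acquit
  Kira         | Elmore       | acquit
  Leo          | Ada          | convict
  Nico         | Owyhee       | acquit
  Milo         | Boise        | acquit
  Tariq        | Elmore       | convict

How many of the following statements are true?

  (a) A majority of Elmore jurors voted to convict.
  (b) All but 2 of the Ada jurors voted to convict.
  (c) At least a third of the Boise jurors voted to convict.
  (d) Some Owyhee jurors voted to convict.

(a) Elmore: |A| = 7, |A ∩ B| = 3; needs |A ∩ B| > |A ∖ B| — false.
(b) Ada: |A| = 6, |A ∩ B| = 5; needs |A ∖ B| = 2 — false.
(c) Boise: |A| = 5, |A ∩ B| = 1; needs |A ∩ B| / |A| ≥ 1/3 — false.
(d) Owyhee: |A| = 6, |A ∩ B| = 0; needs A ∩ B ≠ ∅ (|A ∩ B| ≥ 1) — false.

0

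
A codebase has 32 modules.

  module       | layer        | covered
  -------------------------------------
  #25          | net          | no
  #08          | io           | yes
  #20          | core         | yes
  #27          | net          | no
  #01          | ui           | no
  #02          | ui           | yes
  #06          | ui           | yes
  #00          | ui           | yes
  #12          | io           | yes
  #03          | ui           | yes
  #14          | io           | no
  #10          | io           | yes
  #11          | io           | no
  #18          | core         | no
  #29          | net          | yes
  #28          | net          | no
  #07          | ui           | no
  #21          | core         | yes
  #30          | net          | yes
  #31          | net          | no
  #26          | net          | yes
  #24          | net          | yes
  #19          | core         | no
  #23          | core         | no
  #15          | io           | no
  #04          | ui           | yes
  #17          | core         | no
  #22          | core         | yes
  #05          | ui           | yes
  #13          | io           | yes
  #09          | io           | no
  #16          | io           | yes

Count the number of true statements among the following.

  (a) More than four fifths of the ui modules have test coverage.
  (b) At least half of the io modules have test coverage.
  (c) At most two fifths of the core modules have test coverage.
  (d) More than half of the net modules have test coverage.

(a) ui: |A| = 8, |A ∩ B| = 6; needs |A ∩ B| / |A| > 4/5 — false.
(b) io: |A| = 9, |A ∩ B| = 5; needs |A ∩ B| ≥ |A ∖ B| — true.
(c) core: |A| = 7, |A ∩ B| = 3; needs |A ∩ B| / |A| ≤ 2/5 — false.
(d) net: |A| = 8, |A ∩ B| = 4; needs |A ∩ B| > |A ∖ B| — false.

1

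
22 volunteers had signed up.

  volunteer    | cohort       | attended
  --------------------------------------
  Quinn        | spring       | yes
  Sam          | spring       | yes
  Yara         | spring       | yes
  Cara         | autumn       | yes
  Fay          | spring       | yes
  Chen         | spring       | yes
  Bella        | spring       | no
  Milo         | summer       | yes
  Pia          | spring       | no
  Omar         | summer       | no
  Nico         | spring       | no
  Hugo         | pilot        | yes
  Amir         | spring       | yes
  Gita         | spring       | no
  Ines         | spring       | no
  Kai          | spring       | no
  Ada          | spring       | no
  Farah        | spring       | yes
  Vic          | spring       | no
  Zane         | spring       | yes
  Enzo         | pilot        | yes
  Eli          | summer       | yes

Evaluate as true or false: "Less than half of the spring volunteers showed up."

Truth condition: |A ∩ B| < |A ∖ B|.
|A| = 16, |A ∩ B| = 8, |A ∖ B| = 8.
8 = 8, so the statement is false.

False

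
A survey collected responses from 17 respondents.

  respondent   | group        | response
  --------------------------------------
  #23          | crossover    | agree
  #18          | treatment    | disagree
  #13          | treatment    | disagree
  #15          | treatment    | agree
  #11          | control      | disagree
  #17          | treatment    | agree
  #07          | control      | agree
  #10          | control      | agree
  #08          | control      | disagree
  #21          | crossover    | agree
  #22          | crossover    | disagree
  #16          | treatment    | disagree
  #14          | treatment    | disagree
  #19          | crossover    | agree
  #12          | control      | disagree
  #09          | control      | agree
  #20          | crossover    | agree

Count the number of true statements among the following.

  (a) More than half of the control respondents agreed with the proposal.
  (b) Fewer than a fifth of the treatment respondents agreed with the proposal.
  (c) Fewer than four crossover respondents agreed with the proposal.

(a) control: |A| = 6, |A ∩ B| = 3; needs |A ∩ B| > |A ∖ B| — false.
(b) treatment: |A| = 6, |A ∩ B| = 2; needs |A ∩ B| / |A| < 1/5 — false.
(c) crossover: |A| = 5, |A ∩ B| = 4; needs |A ∩ B| < 4 — false.

0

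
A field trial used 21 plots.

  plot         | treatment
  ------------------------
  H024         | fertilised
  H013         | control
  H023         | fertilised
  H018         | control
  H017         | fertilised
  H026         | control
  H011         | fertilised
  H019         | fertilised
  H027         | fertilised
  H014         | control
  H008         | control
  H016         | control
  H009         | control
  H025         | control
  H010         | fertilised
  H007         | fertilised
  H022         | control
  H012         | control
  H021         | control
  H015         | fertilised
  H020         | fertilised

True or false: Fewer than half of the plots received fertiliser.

True

'Fewer than half of the plots received fertiliser' holds iff |A ∩ B| < |A ∖ B|.
|A| = 21, |A ∩ B| = 10, |A ∖ B| = 11.
10 < 11, so the statement is true.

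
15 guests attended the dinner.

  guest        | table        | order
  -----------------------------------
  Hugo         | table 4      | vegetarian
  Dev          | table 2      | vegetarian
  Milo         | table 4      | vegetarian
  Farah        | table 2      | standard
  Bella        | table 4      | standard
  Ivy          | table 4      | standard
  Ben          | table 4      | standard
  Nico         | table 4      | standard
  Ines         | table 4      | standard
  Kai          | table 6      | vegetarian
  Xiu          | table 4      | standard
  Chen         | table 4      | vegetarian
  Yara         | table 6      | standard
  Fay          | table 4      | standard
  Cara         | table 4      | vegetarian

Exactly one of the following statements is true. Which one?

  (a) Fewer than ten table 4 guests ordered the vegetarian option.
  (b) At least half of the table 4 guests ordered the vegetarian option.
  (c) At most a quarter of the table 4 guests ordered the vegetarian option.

|A| = 11, |A ∩ B| = 4, |A ∖ B| = 7.
(a) requires |A ∩ B| < 10: true.
(b) requires |A ∩ B| ≥ |A ∖ B|: false.
(c) requires |A ∩ B| / |A| ≤ 1/4: false.

(a)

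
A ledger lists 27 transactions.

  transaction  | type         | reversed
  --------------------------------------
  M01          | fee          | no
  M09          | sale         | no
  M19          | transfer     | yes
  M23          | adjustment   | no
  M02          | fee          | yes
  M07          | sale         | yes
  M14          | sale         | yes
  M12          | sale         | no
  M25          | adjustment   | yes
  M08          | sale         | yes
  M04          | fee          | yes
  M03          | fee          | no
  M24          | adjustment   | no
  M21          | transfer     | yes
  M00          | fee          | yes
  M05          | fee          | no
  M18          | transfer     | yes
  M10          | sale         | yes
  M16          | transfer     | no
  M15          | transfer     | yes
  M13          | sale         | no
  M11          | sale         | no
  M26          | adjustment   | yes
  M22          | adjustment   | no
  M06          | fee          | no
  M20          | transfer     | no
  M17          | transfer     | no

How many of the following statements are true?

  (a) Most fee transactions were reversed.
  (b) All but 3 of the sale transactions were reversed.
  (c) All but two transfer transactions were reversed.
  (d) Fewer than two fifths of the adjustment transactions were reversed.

0

(a) fee: |A| = 7, |A ∩ B| = 3; needs |A ∩ B| > |A ∖ B| — false.
(b) sale: |A| = 8, |A ∩ B| = 4; needs |A ∖ B| = 3 — false.
(c) transfer: |A| = 7, |A ∩ B| = 4; needs |A ∖ B| = 2 — false.
(d) adjustment: |A| = 5, |A ∩ B| = 2; needs |A ∩ B| / |A| < 2/5 — false.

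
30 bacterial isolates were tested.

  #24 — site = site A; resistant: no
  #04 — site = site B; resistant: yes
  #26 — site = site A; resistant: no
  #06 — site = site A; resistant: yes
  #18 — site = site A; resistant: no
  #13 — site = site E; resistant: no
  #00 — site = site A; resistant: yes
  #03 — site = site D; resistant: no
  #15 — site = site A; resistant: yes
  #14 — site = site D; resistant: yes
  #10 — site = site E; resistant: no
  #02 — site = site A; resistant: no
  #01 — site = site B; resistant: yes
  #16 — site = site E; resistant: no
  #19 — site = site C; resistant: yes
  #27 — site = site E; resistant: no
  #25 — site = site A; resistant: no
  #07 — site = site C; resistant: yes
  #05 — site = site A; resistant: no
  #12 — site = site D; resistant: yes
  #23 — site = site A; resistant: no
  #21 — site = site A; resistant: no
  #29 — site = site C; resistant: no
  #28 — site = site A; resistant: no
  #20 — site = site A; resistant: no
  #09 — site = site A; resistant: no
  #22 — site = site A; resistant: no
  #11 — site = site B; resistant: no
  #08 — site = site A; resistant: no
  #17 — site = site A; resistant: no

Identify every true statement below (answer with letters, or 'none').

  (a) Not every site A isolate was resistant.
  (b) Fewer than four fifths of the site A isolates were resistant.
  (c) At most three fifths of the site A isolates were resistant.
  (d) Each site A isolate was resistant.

|A| = 17, |A ∩ B| = 3, |A ∖ B| = 14.
(a) A ⊄ B (|A ∖ B| ≥ 1): holds.
(b) |A ∩ B| / |A| < 4/5: holds.
(c) |A ∩ B| / |A| ≤ 3/5: holds.
(d) A ⊆ B, i.e. every element of A is in B (|A ∖ B| = 0): fails.

(a), (b), (c)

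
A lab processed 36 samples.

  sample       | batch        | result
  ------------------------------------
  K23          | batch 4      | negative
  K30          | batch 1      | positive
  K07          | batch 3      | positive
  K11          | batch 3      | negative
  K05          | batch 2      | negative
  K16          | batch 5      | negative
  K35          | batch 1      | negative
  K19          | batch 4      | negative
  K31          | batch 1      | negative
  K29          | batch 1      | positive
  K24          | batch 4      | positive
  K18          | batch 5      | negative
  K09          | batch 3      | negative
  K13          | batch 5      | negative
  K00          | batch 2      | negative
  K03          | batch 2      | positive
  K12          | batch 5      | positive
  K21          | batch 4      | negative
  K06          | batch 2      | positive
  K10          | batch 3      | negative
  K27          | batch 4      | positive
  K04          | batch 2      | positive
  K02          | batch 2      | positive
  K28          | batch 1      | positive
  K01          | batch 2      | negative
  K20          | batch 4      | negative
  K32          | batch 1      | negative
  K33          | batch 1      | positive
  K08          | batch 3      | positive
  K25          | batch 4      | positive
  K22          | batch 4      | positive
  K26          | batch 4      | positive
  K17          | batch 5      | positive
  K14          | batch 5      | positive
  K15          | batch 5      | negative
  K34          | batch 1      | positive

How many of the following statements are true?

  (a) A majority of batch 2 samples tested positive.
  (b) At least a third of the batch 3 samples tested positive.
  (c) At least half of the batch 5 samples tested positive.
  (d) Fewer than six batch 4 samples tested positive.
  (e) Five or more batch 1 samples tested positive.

4

(a) batch 2: |A| = 7, |A ∩ B| = 4; needs |A ∩ B| > |A ∖ B| — true.
(b) batch 3: |A| = 5, |A ∩ B| = 2; needs |A ∩ B| / |A| ≥ 1/3 — true.
(c) batch 5: |A| = 7, |A ∩ B| = 3; needs |A ∩ B| ≥ |A ∖ B| — false.
(d) batch 4: |A| = 9, |A ∩ B| = 5; needs |A ∩ B| < 6 — true.
(e) batch 1: |A| = 8, |A ∩ B| = 5; needs |A ∩ B| ≥ 5 — true.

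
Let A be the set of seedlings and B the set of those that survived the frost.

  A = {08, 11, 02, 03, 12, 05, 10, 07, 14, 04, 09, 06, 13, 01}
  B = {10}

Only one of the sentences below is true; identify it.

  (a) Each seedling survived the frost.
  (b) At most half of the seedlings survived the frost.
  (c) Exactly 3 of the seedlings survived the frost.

|A| = 14, |A ∩ B| = 1, |A ∖ B| = 13.
(a) requires A ⊆ B, i.e. every element of A is in B (|A ∖ B| = 0): false.
(b) requires |A ∩ B| ≤ |A ∖ B|: true.
(c) requires |A ∩ B| = 3: false.

(b)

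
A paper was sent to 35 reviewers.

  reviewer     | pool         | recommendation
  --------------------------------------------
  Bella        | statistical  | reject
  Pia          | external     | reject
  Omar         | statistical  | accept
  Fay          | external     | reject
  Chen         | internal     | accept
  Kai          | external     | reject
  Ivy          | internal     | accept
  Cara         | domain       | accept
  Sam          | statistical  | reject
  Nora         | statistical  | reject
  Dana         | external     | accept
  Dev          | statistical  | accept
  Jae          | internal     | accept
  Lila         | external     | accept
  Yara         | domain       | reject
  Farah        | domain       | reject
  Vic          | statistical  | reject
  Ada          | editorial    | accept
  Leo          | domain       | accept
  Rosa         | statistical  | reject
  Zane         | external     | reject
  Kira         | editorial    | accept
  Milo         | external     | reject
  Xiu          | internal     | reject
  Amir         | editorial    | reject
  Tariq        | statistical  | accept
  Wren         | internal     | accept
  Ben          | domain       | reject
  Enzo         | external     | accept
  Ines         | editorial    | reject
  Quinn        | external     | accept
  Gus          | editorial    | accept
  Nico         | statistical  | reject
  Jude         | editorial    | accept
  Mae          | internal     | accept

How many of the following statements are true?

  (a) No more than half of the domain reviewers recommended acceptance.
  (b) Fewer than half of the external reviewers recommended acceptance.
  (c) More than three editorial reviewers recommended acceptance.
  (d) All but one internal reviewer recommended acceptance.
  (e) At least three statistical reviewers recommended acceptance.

5

(a) domain: |A| = 5, |A ∩ B| = 2; needs |A ∩ B| ≤ |A ∖ B| — true.
(b) external: |A| = 9, |A ∩ B| = 4; needs |A ∩ B| < |A ∖ B| — true.
(c) editorial: |A| = 6, |A ∩ B| = 4; needs |A ∩ B| > 3 — true.
(d) internal: |A| = 6, |A ∩ B| = 5; needs |A ∖ B| = 1 — true.
(e) statistical: |A| = 9, |A ∩ B| = 3; needs |A ∩ B| ≥ 3 — true.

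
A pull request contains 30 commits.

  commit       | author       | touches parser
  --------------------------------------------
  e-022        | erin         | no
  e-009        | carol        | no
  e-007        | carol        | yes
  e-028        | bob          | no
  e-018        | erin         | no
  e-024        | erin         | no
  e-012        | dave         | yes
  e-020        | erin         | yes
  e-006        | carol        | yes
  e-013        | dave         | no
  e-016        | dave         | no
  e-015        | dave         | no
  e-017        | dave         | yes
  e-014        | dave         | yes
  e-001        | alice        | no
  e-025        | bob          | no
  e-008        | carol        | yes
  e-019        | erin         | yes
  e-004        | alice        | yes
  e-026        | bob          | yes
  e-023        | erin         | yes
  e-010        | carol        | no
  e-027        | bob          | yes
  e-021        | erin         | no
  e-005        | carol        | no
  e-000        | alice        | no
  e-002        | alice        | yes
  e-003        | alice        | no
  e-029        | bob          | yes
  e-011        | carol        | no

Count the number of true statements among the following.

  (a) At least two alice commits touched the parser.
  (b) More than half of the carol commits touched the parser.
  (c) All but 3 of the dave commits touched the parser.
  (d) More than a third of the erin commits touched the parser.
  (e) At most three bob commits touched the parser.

(a) alice: |A| = 5, |A ∩ B| = 2; needs |A ∩ B| ≥ 2 — true.
(b) carol: |A| = 7, |A ∩ B| = 3; needs |A ∩ B| > |A ∖ B| — false.
(c) dave: |A| = 6, |A ∩ B| = 3; needs |A ∖ B| = 3 — true.
(d) erin: |A| = 7, |A ∩ B| = 3; needs |A ∩ B| / |A| > 1/3 — true.
(e) bob: |A| = 5, |A ∩ B| = 3; needs |A ∩ B| ≤ 3 — true.

4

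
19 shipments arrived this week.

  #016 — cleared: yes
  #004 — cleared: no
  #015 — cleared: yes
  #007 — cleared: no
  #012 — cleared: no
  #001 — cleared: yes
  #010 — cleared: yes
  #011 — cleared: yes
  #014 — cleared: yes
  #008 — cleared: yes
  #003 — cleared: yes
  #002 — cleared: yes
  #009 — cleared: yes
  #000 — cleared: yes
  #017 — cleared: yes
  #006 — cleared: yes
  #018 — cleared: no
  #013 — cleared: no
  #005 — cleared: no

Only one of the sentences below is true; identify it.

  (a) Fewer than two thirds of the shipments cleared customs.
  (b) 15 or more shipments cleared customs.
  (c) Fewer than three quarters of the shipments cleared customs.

(c)

|A| = 19, |A ∩ B| = 13, |A ∖ B| = 6.
(a) requires |A ∩ B| / |A| < 2/3: false.
(b) requires |A ∩ B| ≥ 15: false.
(c) requires |A ∩ B| / |A| < 3/4: true.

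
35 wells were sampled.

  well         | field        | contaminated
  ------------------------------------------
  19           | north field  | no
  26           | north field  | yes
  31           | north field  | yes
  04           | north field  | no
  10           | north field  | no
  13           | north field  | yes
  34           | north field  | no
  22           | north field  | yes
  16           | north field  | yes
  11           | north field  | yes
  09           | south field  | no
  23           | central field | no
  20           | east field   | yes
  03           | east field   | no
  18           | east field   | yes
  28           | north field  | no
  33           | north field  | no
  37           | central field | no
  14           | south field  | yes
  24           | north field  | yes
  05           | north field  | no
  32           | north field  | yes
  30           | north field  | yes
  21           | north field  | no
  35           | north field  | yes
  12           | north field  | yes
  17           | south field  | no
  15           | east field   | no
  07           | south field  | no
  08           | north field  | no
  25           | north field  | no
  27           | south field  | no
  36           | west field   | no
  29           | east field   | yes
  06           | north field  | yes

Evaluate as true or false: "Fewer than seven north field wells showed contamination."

False

The determiner here denotes the relation: |A ∩ B| < 7.
|A| = 22, |A ∩ B| = 12, |A ∖ B| = 10.
|A ∩ B| = 12, so the statement is false.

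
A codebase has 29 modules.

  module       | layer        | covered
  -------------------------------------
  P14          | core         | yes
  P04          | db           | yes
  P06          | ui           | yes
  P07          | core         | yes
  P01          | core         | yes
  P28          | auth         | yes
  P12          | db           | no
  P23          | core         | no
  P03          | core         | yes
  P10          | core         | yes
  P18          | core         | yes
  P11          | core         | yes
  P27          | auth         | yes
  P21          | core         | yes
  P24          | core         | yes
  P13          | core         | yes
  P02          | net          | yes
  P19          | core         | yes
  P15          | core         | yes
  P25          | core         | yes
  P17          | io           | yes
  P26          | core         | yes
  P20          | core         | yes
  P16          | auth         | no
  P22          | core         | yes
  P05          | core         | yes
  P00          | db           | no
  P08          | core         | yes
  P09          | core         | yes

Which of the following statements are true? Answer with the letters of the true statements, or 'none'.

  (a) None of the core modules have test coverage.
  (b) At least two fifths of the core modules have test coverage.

|A| = 20, |A ∩ B| = 19, |A ∖ B| = 1.
(a) A ∩ B = ∅ (|A ∩ B| = 0): fails.
(b) |A ∩ B| / |A| ≥ 2/5: holds.

(b)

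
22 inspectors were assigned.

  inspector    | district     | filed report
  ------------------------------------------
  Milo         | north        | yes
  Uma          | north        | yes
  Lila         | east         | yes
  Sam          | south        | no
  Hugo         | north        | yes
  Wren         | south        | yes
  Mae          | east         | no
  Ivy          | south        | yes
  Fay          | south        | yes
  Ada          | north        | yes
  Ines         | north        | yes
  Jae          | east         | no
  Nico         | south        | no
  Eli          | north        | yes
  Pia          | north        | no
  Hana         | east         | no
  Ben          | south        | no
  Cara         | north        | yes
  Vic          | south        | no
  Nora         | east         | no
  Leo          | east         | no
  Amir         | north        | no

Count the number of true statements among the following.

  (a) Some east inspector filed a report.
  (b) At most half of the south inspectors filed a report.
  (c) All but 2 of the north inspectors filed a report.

3

(a) east: |A| = 6, |A ∩ B| = 1; needs A ∩ B ≠ ∅ (|A ∩ B| ≥ 1) — true.
(b) south: |A| = 7, |A ∩ B| = 3; needs |A ∩ B| ≤ |A ∖ B| — true.
(c) north: |A| = 9, |A ∩ B| = 7; needs |A ∖ B| = 2 — true.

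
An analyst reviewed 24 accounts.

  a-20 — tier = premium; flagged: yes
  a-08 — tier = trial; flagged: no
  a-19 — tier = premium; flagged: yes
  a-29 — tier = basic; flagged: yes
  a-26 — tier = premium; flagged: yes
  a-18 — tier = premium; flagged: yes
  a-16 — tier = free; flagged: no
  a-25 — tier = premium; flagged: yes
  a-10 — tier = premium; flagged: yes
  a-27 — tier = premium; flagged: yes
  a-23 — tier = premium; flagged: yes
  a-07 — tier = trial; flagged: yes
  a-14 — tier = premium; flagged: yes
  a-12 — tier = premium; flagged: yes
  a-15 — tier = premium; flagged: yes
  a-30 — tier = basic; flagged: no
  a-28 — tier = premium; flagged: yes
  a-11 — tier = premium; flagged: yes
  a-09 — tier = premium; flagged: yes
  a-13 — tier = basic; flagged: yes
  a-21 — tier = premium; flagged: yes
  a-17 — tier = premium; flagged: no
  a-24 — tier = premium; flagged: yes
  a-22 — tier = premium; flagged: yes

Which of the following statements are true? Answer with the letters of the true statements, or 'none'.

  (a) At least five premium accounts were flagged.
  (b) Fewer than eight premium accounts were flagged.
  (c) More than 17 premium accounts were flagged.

|A| = 18, |A ∩ B| = 17, |A ∖ B| = 1.
(a) |A ∩ B| ≥ 5: holds.
(b) |A ∩ B| < 8: fails.
(c) |A ∩ B| > 17: fails.

(a)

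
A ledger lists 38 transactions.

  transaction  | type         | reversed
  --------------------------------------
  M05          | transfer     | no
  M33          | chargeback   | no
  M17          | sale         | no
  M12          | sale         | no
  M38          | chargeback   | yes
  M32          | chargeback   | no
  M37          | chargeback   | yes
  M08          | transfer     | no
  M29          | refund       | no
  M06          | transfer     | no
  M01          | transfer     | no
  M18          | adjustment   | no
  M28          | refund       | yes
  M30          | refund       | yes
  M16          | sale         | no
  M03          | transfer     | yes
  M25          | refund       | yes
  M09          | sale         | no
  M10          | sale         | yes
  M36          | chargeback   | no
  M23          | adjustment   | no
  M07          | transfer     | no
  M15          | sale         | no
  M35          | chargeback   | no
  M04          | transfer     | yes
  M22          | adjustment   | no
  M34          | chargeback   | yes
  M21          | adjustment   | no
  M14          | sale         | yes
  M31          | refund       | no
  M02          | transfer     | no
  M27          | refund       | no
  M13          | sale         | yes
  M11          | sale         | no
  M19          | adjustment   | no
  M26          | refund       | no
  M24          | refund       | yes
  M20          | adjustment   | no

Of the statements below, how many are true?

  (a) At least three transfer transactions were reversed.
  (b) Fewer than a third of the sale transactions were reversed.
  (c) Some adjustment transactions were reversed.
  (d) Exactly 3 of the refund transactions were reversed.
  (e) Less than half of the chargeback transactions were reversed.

(a) transfer: |A| = 8, |A ∩ B| = 2; needs |A ∩ B| ≥ 3 — false.
(b) sale: |A| = 9, |A ∩ B| = 3; needs |A ∩ B| / |A| < 1/3 — false.
(c) adjustment: |A| = 6, |A ∩ B| = 0; needs A ∩ B ≠ ∅ (|A ∩ B| ≥ 1) — false.
(d) refund: |A| = 8, |A ∩ B| = 4; needs |A ∩ B| = 3 — false.
(e) chargeback: |A| = 7, |A ∩ B| = 3; needs |A ∩ B| < |A ∖ B| — true.

1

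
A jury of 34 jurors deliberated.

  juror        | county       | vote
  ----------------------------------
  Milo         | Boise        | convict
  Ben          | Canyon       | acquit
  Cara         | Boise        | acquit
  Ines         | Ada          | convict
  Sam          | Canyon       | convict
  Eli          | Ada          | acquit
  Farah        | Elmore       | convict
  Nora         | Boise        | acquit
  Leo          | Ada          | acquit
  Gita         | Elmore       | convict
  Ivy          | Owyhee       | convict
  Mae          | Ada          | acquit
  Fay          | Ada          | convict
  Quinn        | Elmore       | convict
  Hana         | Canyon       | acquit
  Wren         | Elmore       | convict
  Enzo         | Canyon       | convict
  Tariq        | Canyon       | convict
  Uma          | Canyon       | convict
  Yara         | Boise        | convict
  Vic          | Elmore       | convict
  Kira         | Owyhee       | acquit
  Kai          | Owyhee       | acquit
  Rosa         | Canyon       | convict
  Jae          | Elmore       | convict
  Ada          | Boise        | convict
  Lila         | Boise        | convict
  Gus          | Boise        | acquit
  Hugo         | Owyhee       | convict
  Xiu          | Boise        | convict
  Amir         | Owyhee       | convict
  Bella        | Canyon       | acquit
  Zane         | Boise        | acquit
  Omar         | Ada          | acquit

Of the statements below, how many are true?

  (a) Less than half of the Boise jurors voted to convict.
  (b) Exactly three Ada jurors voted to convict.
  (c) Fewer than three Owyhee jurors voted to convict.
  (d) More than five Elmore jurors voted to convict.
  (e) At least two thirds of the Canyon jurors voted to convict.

(a) Boise: |A| = 9, |A ∩ B| = 5; needs |A ∩ B| < |A ∖ B| — false.
(b) Ada: |A| = 6, |A ∩ B| = 2; needs |A ∩ B| = 3 — false.
(c) Owyhee: |A| = 5, |A ∩ B| = 3; needs |A ∩ B| < 3 — false.
(d) Elmore: |A| = 6, |A ∩ B| = 6; needs |A ∩ B| > 5 — true.
(e) Canyon: |A| = 8, |A ∩ B| = 5; needs |A ∩ B| / |A| ≥ 2/3 — false.

1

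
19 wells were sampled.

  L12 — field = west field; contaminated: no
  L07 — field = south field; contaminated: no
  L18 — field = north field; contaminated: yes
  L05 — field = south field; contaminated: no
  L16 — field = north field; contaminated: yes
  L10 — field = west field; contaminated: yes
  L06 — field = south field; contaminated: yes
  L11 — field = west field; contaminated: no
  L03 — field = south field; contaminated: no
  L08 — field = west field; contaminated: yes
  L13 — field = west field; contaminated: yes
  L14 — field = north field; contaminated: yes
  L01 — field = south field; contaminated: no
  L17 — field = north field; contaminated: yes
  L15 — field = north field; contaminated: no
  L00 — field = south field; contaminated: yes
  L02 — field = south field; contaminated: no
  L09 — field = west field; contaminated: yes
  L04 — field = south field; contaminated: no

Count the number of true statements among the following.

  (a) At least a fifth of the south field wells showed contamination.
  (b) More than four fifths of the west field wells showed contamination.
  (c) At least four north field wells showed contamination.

(a) south field: |A| = 8, |A ∩ B| = 2; needs |A ∩ B| / |A| ≥ 1/5 — true.
(b) west field: |A| = 6, |A ∩ B| = 4; needs |A ∩ B| / |A| > 4/5 — false.
(c) north field: |A| = 5, |A ∩ B| = 4; needs |A ∩ B| ≥ 4 — true.

2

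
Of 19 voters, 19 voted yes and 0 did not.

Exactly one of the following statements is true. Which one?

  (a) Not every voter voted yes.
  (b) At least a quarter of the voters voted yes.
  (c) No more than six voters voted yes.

(b)

|A| = 19, |A ∩ B| = 19, |A ∖ B| = 0.
(a) requires A ⊄ B (|A ∖ B| ≥ 1): false.
(b) requires |A ∩ B| / |A| ≥ 1/4: true.
(c) requires |A ∩ B| ≤ 6: false.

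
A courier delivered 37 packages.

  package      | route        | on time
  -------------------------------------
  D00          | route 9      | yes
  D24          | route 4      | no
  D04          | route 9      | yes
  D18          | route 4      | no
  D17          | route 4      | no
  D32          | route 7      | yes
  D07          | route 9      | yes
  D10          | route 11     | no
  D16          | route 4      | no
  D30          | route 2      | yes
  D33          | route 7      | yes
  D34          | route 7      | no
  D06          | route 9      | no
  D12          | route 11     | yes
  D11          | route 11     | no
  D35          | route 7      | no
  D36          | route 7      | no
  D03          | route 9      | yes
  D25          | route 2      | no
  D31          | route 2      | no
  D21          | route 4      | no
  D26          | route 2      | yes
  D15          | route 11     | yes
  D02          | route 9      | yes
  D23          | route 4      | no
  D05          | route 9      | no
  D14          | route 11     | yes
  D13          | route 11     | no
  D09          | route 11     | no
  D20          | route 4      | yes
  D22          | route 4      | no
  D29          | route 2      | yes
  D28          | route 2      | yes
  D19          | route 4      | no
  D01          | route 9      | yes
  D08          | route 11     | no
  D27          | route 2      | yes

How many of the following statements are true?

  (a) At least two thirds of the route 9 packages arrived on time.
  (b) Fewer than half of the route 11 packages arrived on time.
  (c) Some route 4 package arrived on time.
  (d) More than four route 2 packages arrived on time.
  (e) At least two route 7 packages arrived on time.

5

(a) route 9: |A| = 8, |A ∩ B| = 6; needs |A ∩ B| / |A| ≥ 2/3 — true.
(b) route 11: |A| = 8, |A ∩ B| = 3; needs |A ∩ B| < |A ∖ B| — true.
(c) route 4: |A| = 9, |A ∩ B| = 1; needs A ∩ B ≠ ∅ (|A ∩ B| ≥ 1) — true.
(d) route 2: |A| = 7, |A ∩ B| = 5; needs |A ∩ B| > 4 — true.
(e) route 7: |A| = 5, |A ∩ B| = 2; needs |A ∩ B| ≥ 2 — true.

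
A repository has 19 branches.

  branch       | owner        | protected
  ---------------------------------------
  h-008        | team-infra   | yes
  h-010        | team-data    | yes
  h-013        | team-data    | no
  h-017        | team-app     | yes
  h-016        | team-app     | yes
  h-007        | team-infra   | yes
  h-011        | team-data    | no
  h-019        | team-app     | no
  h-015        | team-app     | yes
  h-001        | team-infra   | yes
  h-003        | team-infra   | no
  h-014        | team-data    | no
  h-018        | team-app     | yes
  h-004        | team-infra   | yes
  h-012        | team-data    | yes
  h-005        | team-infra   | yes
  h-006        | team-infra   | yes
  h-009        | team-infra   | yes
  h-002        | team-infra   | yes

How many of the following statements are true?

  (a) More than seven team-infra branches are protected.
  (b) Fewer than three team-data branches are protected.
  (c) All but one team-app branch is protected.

(a) team-infra: |A| = 9, |A ∩ B| = 8; needs |A ∩ B| > 7 — true.
(b) team-data: |A| = 5, |A ∩ B| = 2; needs |A ∩ B| < 3 — true.
(c) team-app: |A| = 5, |A ∩ B| = 4; needs |A ∖ B| = 1 — true.

3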